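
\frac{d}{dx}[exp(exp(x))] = exp(x + exp(x))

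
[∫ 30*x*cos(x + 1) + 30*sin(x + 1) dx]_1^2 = -30*sin(2) + 60*sin(3)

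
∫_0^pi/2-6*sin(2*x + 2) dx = -6*cos(2)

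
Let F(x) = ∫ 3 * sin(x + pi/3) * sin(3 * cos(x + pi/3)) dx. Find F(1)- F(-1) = cos(3*cos(1 + pi/3)) - cos(3*sin(pi/6 + 1))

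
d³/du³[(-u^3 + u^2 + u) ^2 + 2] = 120*u^3 - 120*u^2 - 24*u + 12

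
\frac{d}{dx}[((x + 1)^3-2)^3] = 9*x^8 + 72*x^7 + 252*x^6 + 468*x^5 + 450*x^4 + 144*x^3 - 72*x^2 - 36*x + 9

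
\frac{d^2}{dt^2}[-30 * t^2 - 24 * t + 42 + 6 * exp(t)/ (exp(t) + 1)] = (-60*exp(3*t) - 186*exp(2*t) - 174*exp(t) - 60)/(exp(3*t) + 3*exp(2*t) + 3*exp(t) + 1)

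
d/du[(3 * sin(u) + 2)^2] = 6*(3*sin(u) + 2)*cos(u)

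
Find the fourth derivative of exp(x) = exp(x)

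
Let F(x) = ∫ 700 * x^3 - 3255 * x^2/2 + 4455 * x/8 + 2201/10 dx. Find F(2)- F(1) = -9367/80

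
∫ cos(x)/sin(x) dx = log(2*sin(x)) + C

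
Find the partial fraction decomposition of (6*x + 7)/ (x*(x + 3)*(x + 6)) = -29/(18*(x + 6)) + 11/(9*(x + 3)) + 7/(18*x)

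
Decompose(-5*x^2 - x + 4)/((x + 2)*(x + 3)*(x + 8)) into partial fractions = -154/(15*(x + 8)) + 38/(5*(x + 3)) - 7/(3*(x + 2))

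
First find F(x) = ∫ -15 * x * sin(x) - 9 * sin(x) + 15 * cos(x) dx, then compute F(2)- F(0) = 39*cos(2) - 9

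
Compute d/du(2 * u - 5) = 2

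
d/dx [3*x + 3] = 3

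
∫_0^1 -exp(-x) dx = -1 + exp(-1)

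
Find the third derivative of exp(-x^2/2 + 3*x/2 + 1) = -x^3*exp(-x^2/2 + 3*x/2 + 1) + 9*x^2*exp(-x^2/2 + 3*x/2 + 1)/2 - 15*x*exp(-x^2/2 + 3*x/2 + 1)/4 - 9*exp(-x^2/2 + 3*x/2 + 1)/8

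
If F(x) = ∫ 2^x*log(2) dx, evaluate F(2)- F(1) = 2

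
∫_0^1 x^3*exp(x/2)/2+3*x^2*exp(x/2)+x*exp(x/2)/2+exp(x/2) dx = 2*exp(1/2)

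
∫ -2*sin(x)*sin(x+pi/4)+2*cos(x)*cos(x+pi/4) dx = sin(2*x + pi/4) + C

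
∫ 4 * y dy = 2*y^2 + C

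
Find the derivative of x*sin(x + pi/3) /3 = x*cos(x + pi/3)/3 + sin(x + pi/3)/3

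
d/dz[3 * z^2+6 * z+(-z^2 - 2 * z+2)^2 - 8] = 4*z^3 + 12*z^2 + 6*z - 2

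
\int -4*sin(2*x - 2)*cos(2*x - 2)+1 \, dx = x + cos(2*x - 2)^2 + C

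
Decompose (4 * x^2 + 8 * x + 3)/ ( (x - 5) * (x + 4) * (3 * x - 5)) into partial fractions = -247/(170*(3*x - 5)) + 35/(153*(x + 4)) + 143/(90*(x - 5))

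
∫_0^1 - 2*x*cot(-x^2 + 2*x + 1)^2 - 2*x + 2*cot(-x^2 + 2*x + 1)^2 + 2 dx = -cot(2) + cot(1)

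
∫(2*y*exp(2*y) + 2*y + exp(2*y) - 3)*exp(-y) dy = 2*(2*y - 1)*sinh(y) + C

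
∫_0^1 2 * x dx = 1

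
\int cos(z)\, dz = sin(z) + C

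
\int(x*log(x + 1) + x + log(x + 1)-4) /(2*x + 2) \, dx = (x - 4)*log(x + 1)/2 + C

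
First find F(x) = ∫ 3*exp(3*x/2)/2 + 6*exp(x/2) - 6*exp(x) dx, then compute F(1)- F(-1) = (-2 + exp(1/2))^3 - (-2 + exp(-1/2))^3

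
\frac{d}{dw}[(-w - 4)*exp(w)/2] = -w*exp(w)/2 - 5*exp(w)/2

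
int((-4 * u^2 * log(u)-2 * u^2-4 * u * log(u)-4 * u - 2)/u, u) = -2*(u^2 + 2*u + 1)*log(u) + C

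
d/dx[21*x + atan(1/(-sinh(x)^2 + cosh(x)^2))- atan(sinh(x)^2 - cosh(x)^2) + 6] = 21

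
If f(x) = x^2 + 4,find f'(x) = 2*x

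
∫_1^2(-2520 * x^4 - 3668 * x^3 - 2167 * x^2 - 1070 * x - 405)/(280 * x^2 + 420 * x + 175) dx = -809/35 - acot(11) + acot(7)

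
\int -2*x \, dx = -x^2 + C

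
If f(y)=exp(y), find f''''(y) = exp(y)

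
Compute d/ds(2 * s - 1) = 2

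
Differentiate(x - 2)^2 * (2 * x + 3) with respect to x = 6*x^2 - 10*x - 4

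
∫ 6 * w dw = 3*w^2 + C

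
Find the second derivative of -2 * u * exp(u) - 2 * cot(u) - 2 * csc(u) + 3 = -2*u*exp(u) - 4*exp(u) + 2/sin(u) - 4*cos(u)/sin(u)^3 - 4/sin(u)^3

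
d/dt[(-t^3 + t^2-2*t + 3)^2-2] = 6*t^5 - 10*t^4 + 20*t^3 - 30*t^2 + 20*t - 12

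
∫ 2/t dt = 2*log(t) + C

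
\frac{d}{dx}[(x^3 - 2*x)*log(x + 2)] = (3*x^3*log(x + 2) + x^3 + 6*x^2*log(x + 2) - 2*x*log(x + 2) - 2*x - 4*log(x + 2))/(x + 2)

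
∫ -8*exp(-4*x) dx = 2*exp(-4*x) + C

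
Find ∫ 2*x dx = x^2 + C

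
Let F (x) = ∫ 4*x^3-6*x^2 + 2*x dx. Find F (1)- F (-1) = -4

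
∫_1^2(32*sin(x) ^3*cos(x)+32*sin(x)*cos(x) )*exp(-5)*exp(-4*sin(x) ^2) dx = (-7 + 2*cos(4))*exp(-7 + 2*cos(4)) - (-7 + 2*cos(2))*exp(-7 + 2*cos(2))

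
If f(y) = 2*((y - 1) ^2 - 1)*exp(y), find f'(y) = 2*y^2*exp(y) - 4*exp(y)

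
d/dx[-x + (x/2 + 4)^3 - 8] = 3*x^2/8 + 6*x + 23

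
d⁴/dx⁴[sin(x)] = sin(x)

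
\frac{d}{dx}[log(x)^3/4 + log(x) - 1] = (3*log(x)^2 + 4)/(4*x)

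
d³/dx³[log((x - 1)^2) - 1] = 4/(x^3 - 3*x^2 + 3*x - 1)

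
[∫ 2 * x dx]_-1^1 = 0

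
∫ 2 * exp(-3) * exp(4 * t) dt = exp(4*t - 3)/2 + C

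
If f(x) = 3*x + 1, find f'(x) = 3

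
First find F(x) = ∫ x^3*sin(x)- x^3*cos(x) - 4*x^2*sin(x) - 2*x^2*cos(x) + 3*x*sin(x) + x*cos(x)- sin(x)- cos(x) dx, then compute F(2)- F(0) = -6*sin(2) - 6*cos(2)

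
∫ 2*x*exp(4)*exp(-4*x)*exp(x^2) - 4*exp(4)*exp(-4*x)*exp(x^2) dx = exp((x - 2)^2) + C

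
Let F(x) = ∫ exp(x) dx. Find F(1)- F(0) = -1 + E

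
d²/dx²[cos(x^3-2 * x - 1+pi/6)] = -9*x^4*cos(x^3 - 2*x - 1 + pi/6) + 12*x^2*cos(x^3 - 2*x - 1 + pi/6) - 6*x*sin(x^3 - 2*x - 1 + pi/6) - 4*cos(x^3 - 2*x - 1 + pi/6)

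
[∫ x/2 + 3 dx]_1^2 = 15/4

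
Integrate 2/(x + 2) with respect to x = 2*log(x + 2) + C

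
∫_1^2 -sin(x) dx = -cos(1) + cos(2)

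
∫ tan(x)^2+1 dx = tan(x) + C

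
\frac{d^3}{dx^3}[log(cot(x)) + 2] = -2*sin(x)/cos(x)^3 - 2*cos(x)/sin(x)^3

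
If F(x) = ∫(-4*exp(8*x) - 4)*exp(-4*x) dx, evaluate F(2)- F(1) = -exp(8) - exp(-4) + exp(-8) + exp(4)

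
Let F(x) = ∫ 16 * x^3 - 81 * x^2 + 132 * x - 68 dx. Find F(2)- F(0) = -24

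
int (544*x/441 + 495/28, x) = 272*x^2/441 + 495*x/28 + C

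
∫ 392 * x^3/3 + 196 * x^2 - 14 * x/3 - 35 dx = 98*x^4/3 + 196*x^3/3 - 7*x^2/3 - 35*x + C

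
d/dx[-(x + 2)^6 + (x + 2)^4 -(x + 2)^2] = -6*x^5 - 60*x^4 - 236*x^3 - 456*x^2 - 434*x - 164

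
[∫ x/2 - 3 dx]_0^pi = -9 + (-3 + pi/2)^2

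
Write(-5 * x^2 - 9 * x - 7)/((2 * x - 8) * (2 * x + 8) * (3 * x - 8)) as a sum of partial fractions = 599/(320*(3*x - 8)) - 51/(640*(x + 4)) - 123/(128*(x - 4))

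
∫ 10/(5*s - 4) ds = 2*log(5*s - 4) + C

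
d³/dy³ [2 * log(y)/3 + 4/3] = 4/(3*y^3)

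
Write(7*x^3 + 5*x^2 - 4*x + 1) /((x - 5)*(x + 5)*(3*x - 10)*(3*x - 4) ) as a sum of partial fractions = 571/(3762*(3*x - 4)) - 8167/(2250*(3*x - 10)) + 729/(4750*(x + 5)) + 981/(550*(x - 5))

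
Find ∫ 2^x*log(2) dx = 2^x + C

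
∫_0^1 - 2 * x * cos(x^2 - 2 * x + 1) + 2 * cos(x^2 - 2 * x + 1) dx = sin(1)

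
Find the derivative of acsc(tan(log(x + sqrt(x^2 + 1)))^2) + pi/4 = -2*(x + sqrt(x^2 + 1))*cos(log(x + sqrt(x^2 + 1)))/(sqrt(1 - 1/tan(log(x + sqrt(x^2 + 1)))^4)*(x^2 + x*sqrt(x^2 + 1) + 1)*sin(log(x + sqrt(x^2 + 1)))^3)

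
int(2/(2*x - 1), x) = log(1 - 2*x) + C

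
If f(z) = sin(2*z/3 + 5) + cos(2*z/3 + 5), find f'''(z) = 8*sin(2*z/3 + 5)/27 - 8*cos(2*z/3 + 5)/27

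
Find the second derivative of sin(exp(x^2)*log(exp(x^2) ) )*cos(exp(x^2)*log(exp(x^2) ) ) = 2*(-4*x^6*exp(x^2)*sin(2*x^2*exp(x^2)) - 8*x^4*exp(x^2)*sin(2*x^2*exp(x^2)) + 2*x^4*cos(2*x^2*exp(x^2)) - 4*x^2*exp(x^2)*sin(2*x^2*exp(x^2)) + 5*x^2*cos(2*x^2*exp(x^2)) + cos(2*x^2*exp(x^2)))*exp(x^2)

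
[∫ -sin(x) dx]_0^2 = -1 + cos(2)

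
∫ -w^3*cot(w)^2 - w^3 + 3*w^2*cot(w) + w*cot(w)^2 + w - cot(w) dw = w*(w^2 - 1)*cot(w) + C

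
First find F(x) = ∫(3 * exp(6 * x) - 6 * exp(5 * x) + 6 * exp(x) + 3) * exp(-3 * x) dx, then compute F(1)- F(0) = 1 + (-1 - exp(-1) + E)^3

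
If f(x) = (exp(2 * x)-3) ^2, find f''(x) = 16*exp(4*x) - 24*exp(2*x)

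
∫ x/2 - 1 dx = x^2/4 - x + C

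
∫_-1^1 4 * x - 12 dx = -24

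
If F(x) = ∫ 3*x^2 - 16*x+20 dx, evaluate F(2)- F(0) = 16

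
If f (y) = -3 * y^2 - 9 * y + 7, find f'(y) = -6*y - 9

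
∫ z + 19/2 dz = z^2/2 + 19*z/2 + C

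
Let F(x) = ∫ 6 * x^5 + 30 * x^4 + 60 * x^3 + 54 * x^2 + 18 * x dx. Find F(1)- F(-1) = 48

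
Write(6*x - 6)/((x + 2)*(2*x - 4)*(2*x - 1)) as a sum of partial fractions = 2/(5*(2*x - 1)) - 9/(20*(x + 2)) + 1/(4*(x - 2))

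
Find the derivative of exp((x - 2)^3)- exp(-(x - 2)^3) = (3*x^2*exp(2*x^3 - 12*x^2 + 24*x - 16) + 3*x^2 - 12*x*exp(2*x^3 - 12*x^2 + 24*x - 16) - 12*x + 12*exp(2*x^3 - 12*x^2 + 24*x - 16) + 12)*exp(-x^3 + 6*x^2 - 12*x + 8)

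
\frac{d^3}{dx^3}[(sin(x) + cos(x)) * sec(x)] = 6*tan(x)^4 + 8*tan(x)^2 + 2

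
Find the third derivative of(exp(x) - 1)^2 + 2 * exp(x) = 8*exp(2*x)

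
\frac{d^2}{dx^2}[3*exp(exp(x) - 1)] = 3*exp(x + exp(x) - 1) + 3*exp(2*x + exp(x) - 1)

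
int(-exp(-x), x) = exp(-x) + C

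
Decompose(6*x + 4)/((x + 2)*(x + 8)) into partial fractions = 22/(3*(x + 8)) - 4/(3*(x + 2))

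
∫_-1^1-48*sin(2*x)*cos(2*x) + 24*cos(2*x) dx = 24*sin(2)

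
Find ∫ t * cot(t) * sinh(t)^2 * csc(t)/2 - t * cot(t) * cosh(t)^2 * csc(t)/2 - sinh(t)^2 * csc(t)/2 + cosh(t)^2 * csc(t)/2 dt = t*csc(t)/2 + C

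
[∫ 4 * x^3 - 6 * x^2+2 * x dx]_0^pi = (pi - pi^2)^2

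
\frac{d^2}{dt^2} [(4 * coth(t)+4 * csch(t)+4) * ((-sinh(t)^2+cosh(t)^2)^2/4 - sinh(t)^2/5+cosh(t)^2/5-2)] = -sinh(t)^3 - 3*sinh(t) - 46/(5*sinh(t)) + cosh(t)^6/sinh(t)^3 - 62*cosh(t)/(5*sinh(t)^3) - 67/(5*sinh(t)^3)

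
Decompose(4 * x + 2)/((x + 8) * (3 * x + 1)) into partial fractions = 2/(23*(3*x + 1)) + 30/(23*(x + 8))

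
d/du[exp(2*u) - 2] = 2*exp(2*u)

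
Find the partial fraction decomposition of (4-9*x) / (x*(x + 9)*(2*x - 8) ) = 85/(234*(x + 9)) - 4/(13*(x - 4)) - 1/(18*x)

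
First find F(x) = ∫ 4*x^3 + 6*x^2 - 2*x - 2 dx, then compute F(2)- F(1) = 24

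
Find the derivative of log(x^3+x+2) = (3*x^2 + 1)/(x^3 + x + 2)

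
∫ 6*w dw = 3*w^2 + C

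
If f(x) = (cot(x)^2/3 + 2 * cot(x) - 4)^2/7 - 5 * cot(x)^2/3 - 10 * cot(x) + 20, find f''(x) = 20*cot(x)^6/63 + 16*cot(x)^5/7 - 526*cot(x)^4/63 - 148*cot(x)^3/7 - 244*cot(x)^2/21 - 164*cot(x)/7 - 62/21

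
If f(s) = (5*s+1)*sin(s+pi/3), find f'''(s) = -5*s*cos(s + pi/3) - 15*sin(s + pi/3) - cos(s + pi/3)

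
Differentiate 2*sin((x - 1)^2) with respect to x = 4*(x - 1)*cos(x^2 - 2*x + 1)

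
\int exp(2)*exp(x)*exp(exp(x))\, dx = exp(exp(x) + 2) + C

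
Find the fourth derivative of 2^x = 2^x*log(2)^4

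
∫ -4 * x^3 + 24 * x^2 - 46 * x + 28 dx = -x^4 + 8*x^3 - 23*x^2 + 28*x + C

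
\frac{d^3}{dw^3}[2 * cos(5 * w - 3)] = 250*sin(5*w - 3)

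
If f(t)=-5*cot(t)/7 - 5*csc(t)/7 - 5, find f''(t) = 5*(1 - 2*cos(t)/sin(t)^2 - 2/sin(t)^2)/(7*sin(t))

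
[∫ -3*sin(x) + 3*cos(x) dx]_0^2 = -3 + 3*cos(2) + 3*sin(2)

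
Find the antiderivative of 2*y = y^2 + C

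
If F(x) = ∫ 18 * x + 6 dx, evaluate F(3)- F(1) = 84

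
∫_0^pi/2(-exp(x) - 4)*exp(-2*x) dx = -3 + 2*exp(-pi) + exp(-pi/2)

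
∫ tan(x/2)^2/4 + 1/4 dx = tan(x/2)/2 + C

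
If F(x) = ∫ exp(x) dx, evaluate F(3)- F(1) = -E + exp(3)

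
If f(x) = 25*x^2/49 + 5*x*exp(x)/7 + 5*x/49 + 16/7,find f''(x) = 5*x*exp(x)/7 + 10*exp(x)/7 + 50/49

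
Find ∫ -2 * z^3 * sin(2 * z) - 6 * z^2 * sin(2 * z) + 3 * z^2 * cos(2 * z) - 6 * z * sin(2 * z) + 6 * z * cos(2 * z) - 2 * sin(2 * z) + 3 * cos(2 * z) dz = (z + 1)^3*cos(2*z) + C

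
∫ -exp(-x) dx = exp(-x) + C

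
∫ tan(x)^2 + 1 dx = tan(x) + C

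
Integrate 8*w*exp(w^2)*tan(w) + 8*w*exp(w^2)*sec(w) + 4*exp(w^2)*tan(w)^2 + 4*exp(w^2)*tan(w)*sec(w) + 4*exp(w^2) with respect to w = 4*(tan(w) + sec(w))*exp(w^2) + C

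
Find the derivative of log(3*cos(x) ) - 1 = -tan(x)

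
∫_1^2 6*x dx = 9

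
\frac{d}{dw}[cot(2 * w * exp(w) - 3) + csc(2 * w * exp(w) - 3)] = -2*w*exp(w)*cot(2*w*exp(w) - 3)^2 - 2*w*exp(w)*cot(2*w*exp(w) - 3)*csc(2*w*exp(w) - 3) - 2*w*exp(w) - 2*exp(w)*cot(2*w*exp(w) - 3)^2 - 2*exp(w)*cot(2*w*exp(w) - 3)*csc(2*w*exp(w) - 3) - 2*exp(w)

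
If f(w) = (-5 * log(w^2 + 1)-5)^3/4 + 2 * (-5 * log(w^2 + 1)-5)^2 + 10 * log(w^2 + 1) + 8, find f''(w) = (375*w^2*log(w^2 + 1)^2 - 1150*w^2*log(w^2 + 1) - 765*w^2 - 375*log(w^2 + 1)^2 - 350*log(w^2 + 1) + 65)/(2*w^4 + 4*w^2 + 2)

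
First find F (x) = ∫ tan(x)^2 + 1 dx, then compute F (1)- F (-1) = 2*tan(1)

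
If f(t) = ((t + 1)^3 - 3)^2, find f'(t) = 6*t^5 + 30*t^4 + 60*t^3 + 42*t^2 - 6*t - 12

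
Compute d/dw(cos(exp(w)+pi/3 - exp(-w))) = -(exp(2*w) + 1)*exp(-w)*sin(exp(w) + pi/3 - exp(-w))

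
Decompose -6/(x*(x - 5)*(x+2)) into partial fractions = -3/(7*(x + 2)) - 6/(35*(x - 5)) + 3/(5*x)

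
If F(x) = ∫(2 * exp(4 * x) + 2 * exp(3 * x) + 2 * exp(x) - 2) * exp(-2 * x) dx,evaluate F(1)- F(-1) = -(-E + exp(-1))^2 - 4*exp(-1) + (E - exp(-1))^2 + 4*E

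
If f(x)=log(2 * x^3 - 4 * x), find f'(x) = (3*x^2 - 2)/(x^3 - 2*x)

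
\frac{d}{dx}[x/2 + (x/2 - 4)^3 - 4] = 3*x^2/8 - 6*x + 49/2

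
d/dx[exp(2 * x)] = 2*exp(2*x)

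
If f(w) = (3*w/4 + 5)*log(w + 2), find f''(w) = (3*w - 8)/(4*w^2 + 16*w + 16)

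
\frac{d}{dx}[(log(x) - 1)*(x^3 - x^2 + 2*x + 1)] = (3*x^3*log(x) - 2*x^3 - 2*x^2*log(x) + x^2 + 2*x*log(x) + 1)/x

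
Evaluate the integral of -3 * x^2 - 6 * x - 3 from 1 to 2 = -19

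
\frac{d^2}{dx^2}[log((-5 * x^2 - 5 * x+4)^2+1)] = (-2500*x^6 - 7500*x^5 - 6750*x^4 - 1000*x^3 + 4650*x^2 + 3900*x - 2110)/(625*x^8 + 2500*x^7 + 1750*x^6 - 3500*x^5 - 2925*x^4 + 2900*x^3 + 1090*x^2 - 1360*x + 289)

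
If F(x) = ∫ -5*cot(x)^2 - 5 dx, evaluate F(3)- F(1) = 5*cot(3) - 5*cot(1)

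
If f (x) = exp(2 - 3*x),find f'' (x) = 9*exp(2 - 3*x)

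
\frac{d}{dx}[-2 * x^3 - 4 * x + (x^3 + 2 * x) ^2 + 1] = 6*x^5 + 16*x^3 - 6*x^2 + 8*x - 4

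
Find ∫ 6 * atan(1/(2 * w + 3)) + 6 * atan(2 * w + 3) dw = (6*w - 5)*(atan(1/(2*w + 3)) + atan(2*w + 3)) + C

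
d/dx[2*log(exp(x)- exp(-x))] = (2*exp(2*x) + 2)/(exp(2*x) - 1)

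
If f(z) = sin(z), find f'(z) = cos(z)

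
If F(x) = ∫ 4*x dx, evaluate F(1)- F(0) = 2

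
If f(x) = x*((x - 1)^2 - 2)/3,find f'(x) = x^2 - 4*x/3 - 1/3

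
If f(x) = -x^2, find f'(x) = -2*x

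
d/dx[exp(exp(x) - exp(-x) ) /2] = (exp(exp(x) - exp(-x)) + exp(2*x + exp(x) - exp(-x)))*exp(-x)/2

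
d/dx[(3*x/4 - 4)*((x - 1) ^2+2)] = 9*x^2/4 - 11*x + 41/4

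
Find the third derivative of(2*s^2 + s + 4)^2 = 96*s + 24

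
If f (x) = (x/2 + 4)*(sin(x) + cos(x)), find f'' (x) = -x*sin(x)/2 - x*cos(x)/2 - 5*sin(x) - 3*cos(x)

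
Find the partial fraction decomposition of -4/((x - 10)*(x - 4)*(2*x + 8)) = -1/(56*(x + 4)) + 1/(24*(x - 4)) - 1/(42*(x - 10))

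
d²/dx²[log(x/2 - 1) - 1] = -1/(x^2 - 4*x + 4)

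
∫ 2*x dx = x^2 + C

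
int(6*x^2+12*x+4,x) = 2*x^3 + 6*x^2 + 4*x + C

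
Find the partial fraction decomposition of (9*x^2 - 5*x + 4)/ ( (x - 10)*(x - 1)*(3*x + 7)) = 291/(185*(3*x + 7)) - 4/(45*(x - 1)) + 854/(333*(x - 10))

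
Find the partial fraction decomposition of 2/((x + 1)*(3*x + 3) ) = 2/(3*(x + 1)^2)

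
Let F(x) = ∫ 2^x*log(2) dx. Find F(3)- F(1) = 6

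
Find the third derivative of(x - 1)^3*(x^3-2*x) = 120*x^3 - 180*x^2 + 24*x + 30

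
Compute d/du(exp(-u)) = -exp(-u)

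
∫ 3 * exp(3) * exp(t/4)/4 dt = 3*exp(t/4 + 3) + C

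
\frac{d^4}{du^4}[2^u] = 2^u*log(2)^4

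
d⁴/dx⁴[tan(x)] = 24*tan(x)^5 + 40*tan(x)^3 + 16*tan(x)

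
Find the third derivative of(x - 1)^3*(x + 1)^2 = 60*x^2 - 24*x - 12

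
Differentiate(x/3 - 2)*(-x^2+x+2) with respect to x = -x^2 + 14*x/3 - 4/3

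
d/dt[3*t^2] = 6*t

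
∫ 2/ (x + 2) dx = log(2*(x + 2)^2) + C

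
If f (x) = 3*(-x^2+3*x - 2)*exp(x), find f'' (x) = -3*x^2*exp(x) - 3*x*exp(x) + 6*exp(x)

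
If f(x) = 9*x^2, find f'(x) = 18*x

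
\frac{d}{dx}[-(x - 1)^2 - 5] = 2 - 2*x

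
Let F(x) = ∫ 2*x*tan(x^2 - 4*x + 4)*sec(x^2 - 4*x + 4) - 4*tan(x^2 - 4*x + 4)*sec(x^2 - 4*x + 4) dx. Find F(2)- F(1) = 1 - sec(1)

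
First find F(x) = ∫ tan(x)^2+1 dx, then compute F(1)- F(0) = tan(1)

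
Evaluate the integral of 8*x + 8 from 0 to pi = -4 + 4*(1 + pi)^2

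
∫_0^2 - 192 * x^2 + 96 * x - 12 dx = -344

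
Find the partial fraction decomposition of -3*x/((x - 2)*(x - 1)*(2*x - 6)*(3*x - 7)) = 189/(16*(3*x - 7)) + 3/(16*(x - 1)) - 3/(x - 2) - 9/(8*(x - 3))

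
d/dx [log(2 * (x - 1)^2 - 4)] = (2*x - 2)/(x^2 - 2*x - 1)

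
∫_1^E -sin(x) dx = cos(E) - cos(1)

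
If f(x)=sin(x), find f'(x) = cos(x)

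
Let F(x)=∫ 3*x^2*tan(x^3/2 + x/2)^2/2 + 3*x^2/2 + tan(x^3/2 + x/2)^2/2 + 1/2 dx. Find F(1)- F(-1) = 2*tan(1)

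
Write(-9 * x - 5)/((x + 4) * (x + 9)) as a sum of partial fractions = -76/(5*(x + 9)) + 31/(5*(x + 4))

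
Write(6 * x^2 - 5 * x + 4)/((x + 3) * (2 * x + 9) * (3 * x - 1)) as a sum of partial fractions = 27/(290*(3*x - 1)) + 592/(87*(2*x + 9)) - 73/(30*(x + 3))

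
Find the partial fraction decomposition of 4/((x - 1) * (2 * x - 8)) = -2/(3*(x - 1)) + 2/(3*(x - 4))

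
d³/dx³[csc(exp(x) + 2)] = (exp(2*x)*cos(exp(x) + 2)/sin(exp(x) + 2) - 6*exp(2*x)*cos(exp(x) + 2)/sin(exp(x) + 2)^3 - 3*exp(x) + 6*exp(x)/sin(exp(x) + 2)^2 - cos(exp(x) + 2)/sin(exp(x) + 2))*exp(x)/sin(exp(x) + 2)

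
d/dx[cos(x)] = -sin(x)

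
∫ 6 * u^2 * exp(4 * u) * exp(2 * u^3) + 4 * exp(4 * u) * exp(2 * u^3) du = exp(2*u*(u^2 + 2)) + C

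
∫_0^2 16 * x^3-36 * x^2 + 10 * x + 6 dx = 0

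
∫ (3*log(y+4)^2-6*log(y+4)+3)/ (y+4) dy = (log(y + 4) - 1)^3 + C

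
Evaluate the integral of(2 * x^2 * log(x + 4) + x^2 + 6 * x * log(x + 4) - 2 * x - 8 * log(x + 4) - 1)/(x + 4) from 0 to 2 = -log(6) + log(4)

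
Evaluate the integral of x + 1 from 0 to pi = -1/2 + (1 + pi)^2/2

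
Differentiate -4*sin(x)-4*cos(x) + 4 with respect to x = 4*sin(x) - 4*cos(x)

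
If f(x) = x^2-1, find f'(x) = 2*x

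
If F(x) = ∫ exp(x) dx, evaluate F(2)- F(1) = -E + exp(2)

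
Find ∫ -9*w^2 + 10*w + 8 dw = -3*w^3 + 5*w^2 + 8*w + C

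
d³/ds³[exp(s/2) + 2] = exp(s/2)/8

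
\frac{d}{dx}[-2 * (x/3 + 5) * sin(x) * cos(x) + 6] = -2*x*cos(2*x)/3 - sin(2*x)/3 - 10*cos(2*x)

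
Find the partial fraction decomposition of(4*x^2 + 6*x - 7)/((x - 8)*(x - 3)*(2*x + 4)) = -3/(100*(x + 2)) - 47/(50*(x - 3)) + 297/(100*(x - 8))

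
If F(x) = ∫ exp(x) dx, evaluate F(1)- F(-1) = E - exp(-1)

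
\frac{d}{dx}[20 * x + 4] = 20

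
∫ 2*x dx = x^2 + C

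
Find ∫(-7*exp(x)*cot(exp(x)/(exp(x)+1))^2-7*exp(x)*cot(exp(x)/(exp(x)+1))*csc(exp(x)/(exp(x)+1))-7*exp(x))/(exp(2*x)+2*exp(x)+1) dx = 7*cot(exp(x)/(exp(x) + 1)) + 7*csc(exp(x)/(exp(x) + 1)) + C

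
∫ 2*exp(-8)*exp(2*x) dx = exp(2*x - 8) + C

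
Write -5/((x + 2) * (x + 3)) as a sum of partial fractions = 5/(x + 3) - 5/(x + 2)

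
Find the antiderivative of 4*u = 2*u^2 + C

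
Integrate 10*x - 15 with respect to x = 5*x^2 - 15*x + C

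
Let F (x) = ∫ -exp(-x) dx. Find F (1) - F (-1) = -E + exp(-1)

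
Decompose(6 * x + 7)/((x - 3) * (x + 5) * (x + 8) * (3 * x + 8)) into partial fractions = 243/(1904*(3*x + 8)) + 41/(528*(x + 8)) - 23/(168*(x + 5)) + 25/(1496*(x - 3))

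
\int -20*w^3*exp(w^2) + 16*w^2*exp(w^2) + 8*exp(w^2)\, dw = (-10*w^2 + 8*w + 10)*exp(w^2) + C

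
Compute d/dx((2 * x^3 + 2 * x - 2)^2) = 24*x^5 + 32*x^3 - 24*x^2 + 8*x - 8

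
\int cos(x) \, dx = sin(x) + C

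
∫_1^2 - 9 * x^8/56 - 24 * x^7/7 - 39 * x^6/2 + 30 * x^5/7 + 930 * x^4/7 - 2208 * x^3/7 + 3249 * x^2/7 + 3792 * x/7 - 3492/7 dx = 4883/8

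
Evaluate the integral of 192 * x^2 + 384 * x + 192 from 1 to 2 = 1216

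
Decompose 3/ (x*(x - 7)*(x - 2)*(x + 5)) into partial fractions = -1/(140*(x + 5)) - 3/(70*(x - 2)) + 1/(140*(x - 7)) + 3/(70*x)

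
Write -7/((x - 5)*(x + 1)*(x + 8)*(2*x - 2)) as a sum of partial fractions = 1/(234*(x + 8)) - 1/(24*(x + 1)) + 7/(144*(x - 1)) - 7/(624*(x - 5))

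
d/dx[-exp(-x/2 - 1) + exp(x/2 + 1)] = (exp(x + 2) + 1)*exp(-x/2 - 1)/2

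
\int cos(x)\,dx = sin(x) + C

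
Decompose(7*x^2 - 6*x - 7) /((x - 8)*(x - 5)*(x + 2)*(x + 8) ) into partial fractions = -163/(416*(x + 8)) + 11/(140*(x + 2)) - 46/(91*(x - 5)) + 131/(160*(x - 8))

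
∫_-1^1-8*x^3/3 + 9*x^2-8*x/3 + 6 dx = 18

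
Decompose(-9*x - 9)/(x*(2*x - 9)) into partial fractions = -11/(2*x - 9) + 1/x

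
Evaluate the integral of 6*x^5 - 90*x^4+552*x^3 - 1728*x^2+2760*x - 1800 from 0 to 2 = -992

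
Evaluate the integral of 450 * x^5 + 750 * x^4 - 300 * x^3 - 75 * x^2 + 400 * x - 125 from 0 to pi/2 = 5*(-5*pi/2 + 5*pi^2/4 + 5*pi^3/8)*(-3*pi/2 + 5 + 3*pi^2/4 + 3*pi^3/8)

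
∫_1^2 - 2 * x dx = -3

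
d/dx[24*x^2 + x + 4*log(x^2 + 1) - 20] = (48*x^3 + x^2 + 56*x + 1)/(x^2 + 1)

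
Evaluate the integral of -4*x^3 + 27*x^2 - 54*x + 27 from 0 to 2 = 2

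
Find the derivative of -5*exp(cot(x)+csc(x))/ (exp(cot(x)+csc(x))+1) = 5*(cos(x) + 1)*exp(1/sin(x))*exp(1/tan(x))/((exp(1/sin(x))*exp(1/tan(x)) + 1)^2*sin(x)^2)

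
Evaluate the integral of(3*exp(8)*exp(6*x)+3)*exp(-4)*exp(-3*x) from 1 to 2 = -exp(7) - exp(-10) + exp(-7) + exp(10)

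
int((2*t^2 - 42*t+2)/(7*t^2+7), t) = 2*t/7 - 3*log(t^2 + 1) + C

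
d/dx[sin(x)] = cos(x)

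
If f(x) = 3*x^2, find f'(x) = 6*x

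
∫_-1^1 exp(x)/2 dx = -exp(-1)/2 + E/2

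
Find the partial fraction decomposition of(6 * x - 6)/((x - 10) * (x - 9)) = -48/(x - 9) + 54/(x - 10)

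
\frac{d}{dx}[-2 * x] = -2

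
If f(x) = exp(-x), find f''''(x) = exp(-x)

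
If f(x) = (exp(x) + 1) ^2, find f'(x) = 2*exp(2*x) + 2*exp(x)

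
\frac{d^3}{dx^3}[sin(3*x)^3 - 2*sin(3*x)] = 135*cos(3*x)/4 + 729*cos(9*x)/4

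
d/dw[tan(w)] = cos(w)^(-2)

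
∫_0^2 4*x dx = 8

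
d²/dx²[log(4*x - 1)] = -16/(16*x^2 - 8*x + 1)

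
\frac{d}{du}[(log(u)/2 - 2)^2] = (log(u) - 4)/(2*u)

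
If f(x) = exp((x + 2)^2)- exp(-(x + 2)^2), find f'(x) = (2*x*exp(2*x^2 + 8*x + 8) + 2*x + 4*exp(2*x^2 + 8*x + 8) + 4)*exp(-x^2 - 4*x - 4)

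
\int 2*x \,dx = x^2 + C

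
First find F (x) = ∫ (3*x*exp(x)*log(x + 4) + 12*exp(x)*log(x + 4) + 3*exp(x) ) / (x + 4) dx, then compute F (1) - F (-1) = -3*exp(-1)*log(3) + 3*E*log(5)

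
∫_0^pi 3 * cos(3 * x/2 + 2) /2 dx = -sin(2) - cos(2)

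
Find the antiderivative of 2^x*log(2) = 2^x + C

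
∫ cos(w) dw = sin(w) + C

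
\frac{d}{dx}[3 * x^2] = 6*x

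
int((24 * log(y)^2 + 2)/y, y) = 8*log(y)^3 + 2*log(y) + C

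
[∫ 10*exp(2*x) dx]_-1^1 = -5*exp(-2) + 5*exp(2)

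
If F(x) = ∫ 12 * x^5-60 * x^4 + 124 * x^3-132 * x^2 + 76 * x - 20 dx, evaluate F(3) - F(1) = 152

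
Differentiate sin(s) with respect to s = cos(s)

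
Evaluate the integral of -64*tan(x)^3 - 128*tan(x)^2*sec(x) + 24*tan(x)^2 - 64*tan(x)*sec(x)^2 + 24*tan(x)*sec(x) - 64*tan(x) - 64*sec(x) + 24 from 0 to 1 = -2*(-4*sec(1) - 4*tan(1) + 2)^2 - 8*sec(1) - 8*tan(1) + 16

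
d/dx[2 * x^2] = 4*x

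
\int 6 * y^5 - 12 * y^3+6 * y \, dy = y^6 - 3*y^4 + 3*y^2 + C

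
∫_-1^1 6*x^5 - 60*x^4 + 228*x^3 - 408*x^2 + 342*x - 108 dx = -512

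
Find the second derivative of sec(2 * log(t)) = 2*(-sin(2*log(t))/cos(2*log(t)) - 2 + 4/cos(2*log(t))^2)/(t^2*cos(2*log(t)))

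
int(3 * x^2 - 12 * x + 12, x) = x^3 - 6*x^2 + 12*x + C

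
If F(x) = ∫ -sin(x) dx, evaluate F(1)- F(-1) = 0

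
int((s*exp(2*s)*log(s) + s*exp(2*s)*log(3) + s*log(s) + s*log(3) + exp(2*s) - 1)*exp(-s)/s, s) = 2*log(3*s)*sinh(s) + C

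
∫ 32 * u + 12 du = 16*u^2 + 12*u + C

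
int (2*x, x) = x^2 + C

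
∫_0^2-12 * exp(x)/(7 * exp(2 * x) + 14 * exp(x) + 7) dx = -12*exp(2)/(7*(1 + exp(2))) + 6/7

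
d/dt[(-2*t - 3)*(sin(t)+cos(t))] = 2*t*sin(t) - 2*t*cos(t) + sin(t) - 5*cos(t)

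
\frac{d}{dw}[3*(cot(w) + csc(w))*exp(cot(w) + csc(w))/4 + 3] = -3*(sqrt(2)*sin(w + pi/4)*cos(w) + sqrt(2)*sin(w + pi/4) + cos(w) + 1)*exp(1/sin(w))*exp(1/tan(w))/(4*sin(w)^3)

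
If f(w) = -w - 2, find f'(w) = -1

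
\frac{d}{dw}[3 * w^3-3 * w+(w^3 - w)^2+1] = 6*w^5 - 8*w^3 + 9*w^2 + 2*w - 3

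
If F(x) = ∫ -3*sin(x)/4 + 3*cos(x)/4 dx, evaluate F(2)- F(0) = -3/4 + 3*cos(2)/4 + 3*sin(2)/4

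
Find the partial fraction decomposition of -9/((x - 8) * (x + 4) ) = 3/(4*(x + 4)) - 3/(4*(x - 8))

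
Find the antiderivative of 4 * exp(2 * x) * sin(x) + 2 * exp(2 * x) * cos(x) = 2*exp(2*x)*sin(x) + C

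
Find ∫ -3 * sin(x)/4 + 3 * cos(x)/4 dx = 3*sqrt(2)*sin(x + pi/4)/4 + C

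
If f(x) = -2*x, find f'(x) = -2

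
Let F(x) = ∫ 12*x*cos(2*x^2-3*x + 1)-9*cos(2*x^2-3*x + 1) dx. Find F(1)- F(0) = -3*sin(1)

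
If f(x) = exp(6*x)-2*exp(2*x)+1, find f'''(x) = 216*exp(6*x) - 16*exp(2*x)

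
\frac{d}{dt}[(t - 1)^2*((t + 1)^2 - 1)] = 4*t^3 - 6*t + 2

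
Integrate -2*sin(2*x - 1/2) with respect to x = cos(2*x - 1/2) + C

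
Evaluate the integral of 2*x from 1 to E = -1 + exp(2)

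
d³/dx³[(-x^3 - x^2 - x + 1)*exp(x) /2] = -x^3*exp(x)/2 - 5*x^2*exp(x) - 25*x*exp(x)/2 - 7*exp(x)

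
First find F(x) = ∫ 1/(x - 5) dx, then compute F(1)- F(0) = -log(5) + log(4)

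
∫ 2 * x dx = x^2 + C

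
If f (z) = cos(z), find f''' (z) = sin(z)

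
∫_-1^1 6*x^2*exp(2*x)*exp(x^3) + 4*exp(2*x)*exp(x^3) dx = -2*exp(-3) + 2*exp(3)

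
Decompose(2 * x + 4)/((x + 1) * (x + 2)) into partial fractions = 2/(x + 1)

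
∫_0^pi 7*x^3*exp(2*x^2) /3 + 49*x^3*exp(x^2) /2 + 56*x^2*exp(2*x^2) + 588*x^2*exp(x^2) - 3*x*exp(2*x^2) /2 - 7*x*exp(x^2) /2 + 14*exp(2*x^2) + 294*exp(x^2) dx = 44/3 + (7*exp(pi^2) + exp(2*pi^2)/3)*(-2 + 7*pi^2/4 + 42*pi)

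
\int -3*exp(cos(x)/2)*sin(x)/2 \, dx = 3*exp(cos(x)/2) + C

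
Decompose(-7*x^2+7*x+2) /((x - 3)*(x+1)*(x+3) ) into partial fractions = -41/(6*(x + 3)) + 3/(2*(x + 1)) - 5/(3*(x - 3))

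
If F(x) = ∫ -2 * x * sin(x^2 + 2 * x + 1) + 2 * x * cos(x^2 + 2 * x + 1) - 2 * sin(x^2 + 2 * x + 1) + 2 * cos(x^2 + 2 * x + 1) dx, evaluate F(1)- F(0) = -sin(1) + sin(4) + cos(4) - cos(1)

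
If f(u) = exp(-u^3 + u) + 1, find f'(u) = -3*u^2*exp(-u^3 + u) + exp(-u^3 + u)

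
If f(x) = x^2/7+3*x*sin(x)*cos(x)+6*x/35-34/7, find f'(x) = 3*x*cos(2*x) + 2*x/7 + 3*sin(2*x)/2 + 6/35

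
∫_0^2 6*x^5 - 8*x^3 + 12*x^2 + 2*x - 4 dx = 60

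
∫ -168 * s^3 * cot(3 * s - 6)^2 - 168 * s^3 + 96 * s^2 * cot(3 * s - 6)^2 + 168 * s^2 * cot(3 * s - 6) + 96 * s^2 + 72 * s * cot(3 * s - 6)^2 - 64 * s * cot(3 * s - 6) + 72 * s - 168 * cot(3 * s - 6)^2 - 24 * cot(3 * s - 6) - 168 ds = (56*s^3 - 32*s^2 - 24*s + 56)*cot(3*s - 6) + C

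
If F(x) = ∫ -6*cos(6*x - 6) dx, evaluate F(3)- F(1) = -sin(12)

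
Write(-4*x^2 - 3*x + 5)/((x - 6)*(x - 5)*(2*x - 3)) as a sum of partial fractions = -34/(63*(2*x - 3)) + 110/(7*(x - 5)) - 157/(9*(x - 6))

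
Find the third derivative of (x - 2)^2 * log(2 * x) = (2*x^2 + 4*x + 8)/x^3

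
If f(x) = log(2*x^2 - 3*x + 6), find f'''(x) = (32*x^3 - 72*x^2 - 180*x + 162)/(8*x^6 - 36*x^5 + 126*x^4 - 243*x^3 + 378*x^2 - 324*x + 216)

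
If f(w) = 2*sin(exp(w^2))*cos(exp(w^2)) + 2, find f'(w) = 4*w*(1 - 2*sin(exp(w^2))^2)*exp(w^2)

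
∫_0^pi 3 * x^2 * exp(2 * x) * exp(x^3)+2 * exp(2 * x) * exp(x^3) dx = -1 + exp(2*pi + pi^3)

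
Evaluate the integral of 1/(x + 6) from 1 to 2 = -log(14) + 4*log(2)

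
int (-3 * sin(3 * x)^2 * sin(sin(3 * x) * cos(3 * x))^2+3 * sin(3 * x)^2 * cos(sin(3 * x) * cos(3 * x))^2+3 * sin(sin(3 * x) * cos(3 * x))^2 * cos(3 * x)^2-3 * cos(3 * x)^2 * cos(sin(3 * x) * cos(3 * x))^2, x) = -sin(sin(6*x))/2 + C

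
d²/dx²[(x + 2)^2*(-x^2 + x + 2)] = -12*x^2 - 18*x + 4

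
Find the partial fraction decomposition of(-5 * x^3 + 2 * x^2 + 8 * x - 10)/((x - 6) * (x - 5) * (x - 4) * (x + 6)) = -547/(660*(x + 6)) - 133/(10*(x - 4)) + 545/(11*(x - 5)) - 485/(12*(x - 6))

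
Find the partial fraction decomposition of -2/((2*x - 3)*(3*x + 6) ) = -4/(21*(2*x - 3)) + 2/(21*(x + 2))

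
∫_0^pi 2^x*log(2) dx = -1 + 2^pi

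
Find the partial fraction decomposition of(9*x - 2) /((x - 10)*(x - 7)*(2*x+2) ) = -1/(16*(x + 1)) - 61/(48*(x - 7)) + 4/(3*(x - 10))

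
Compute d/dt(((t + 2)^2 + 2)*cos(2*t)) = -2*t^2*sin(2*t) - 8*t*sin(2*t) + 2*t*cos(2*t) - 12*sin(2*t) + 4*cos(2*t)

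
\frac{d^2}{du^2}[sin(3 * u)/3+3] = -3*sin(3*u)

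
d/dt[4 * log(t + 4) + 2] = 4/(t + 4)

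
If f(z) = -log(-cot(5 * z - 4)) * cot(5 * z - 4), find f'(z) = 5*log(-1/tan(5*z - 4))/sin(5*z - 4)^2 + 5/sin(5*z - 4)^2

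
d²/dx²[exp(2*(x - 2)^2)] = 16*x^2*exp(2*x^2 - 8*x + 8) - 64*x*exp(2*x^2 - 8*x + 8) + 68*exp(2*x^2 - 8*x + 8)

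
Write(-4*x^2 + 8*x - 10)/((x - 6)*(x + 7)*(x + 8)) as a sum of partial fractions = -165/(7*(x + 8)) + 262/(13*(x + 7)) - 53/(91*(x - 6))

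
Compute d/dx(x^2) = 2*x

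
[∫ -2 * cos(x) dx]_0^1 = -2*sin(1)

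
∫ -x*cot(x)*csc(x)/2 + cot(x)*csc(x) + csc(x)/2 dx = (x/2 - 1)*csc(x) + C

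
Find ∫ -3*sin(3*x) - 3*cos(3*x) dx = sqrt(2)*cos(3*x + pi/4) + C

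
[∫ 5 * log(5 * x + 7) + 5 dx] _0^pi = -7*log(7) + (7 + 5*pi)*log(7 + 5*pi)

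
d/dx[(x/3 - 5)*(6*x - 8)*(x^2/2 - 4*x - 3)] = 4*x^3 - 73*x^2 + 868*x/3 - 62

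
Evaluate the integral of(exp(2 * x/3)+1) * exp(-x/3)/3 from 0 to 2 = -exp(-2/3) + exp(2/3)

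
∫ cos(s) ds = sin(s) + C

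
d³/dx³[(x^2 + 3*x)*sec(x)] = (-x^2*sin(x)/cos(x) + 6*x^2*sin(x)/cos(x)^3 - 3*x*sin(x)/cos(x) + 18*x*sin(x)/cos(x)^3 - 6*x + 12*x/cos(x)^2 + 6*sin(x)/cos(x) - 9 + 18/cos(x)^2)/cos(x)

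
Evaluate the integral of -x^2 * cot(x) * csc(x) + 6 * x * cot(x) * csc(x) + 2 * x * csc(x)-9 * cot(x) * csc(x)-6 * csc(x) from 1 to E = -4*csc(1) + (-3 + E)^2*csc(E)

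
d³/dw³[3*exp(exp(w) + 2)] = 3*exp(w + exp(w) + 2) + 9*exp(2*w + exp(w) + 2) + 3*exp(3*w + exp(w) + 2)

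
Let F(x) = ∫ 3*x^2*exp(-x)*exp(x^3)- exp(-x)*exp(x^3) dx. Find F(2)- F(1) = -1 + exp(6)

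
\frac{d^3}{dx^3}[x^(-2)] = -24/x^5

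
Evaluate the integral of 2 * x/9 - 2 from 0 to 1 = -17/9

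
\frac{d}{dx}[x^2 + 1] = 2*x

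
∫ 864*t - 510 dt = 432*t^2 - 510*t + C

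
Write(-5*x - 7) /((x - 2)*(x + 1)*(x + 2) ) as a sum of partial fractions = 3/(4*(x + 2)) + 2/(3*(x + 1)) - 17/(12*(x - 2))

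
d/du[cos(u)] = -sin(u)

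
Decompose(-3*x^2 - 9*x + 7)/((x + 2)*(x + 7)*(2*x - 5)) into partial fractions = -137/(171*(2*x - 5)) - 77/(95*(x + 7)) - 13/(45*(x + 2))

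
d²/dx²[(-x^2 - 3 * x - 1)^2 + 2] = 12*x^2 + 36*x + 22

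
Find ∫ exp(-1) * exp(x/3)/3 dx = exp(x/3 - 1) + C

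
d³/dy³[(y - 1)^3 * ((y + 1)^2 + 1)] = 60*y^2 - 24*y - 6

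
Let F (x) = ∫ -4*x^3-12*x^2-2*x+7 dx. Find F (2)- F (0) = -38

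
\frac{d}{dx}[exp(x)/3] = exp(x)/3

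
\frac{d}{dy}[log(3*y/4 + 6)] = 1/(y + 8)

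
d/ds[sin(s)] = cos(s)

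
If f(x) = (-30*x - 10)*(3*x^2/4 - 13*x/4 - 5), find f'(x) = -135*x^2/2 + 180*x + 365/2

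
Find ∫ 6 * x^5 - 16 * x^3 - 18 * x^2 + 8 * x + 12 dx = x^6 - 4*x^4 - 6*x^3 + 4*x^2 + 12*x + C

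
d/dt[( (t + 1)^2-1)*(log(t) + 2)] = 2*t*log(t) + 5*t + 2*log(t) + 6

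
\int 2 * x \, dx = x^2 + C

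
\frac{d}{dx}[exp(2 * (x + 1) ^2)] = 4*x*exp(2*x^2 + 4*x + 2) + 4*exp(2*x^2 + 4*x + 2)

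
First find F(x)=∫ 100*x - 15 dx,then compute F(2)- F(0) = 170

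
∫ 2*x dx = x^2 + C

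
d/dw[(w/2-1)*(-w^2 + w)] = -3*w^2/2 + 3*w - 1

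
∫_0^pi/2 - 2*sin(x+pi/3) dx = -sqrt(3) - 1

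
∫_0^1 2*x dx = 1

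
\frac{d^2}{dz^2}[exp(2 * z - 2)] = 4*exp(2*z - 2)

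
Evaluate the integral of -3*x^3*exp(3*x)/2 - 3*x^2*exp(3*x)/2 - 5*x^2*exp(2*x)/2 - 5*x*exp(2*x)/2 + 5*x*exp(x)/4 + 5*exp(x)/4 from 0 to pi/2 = pi*(-pi^2*exp(pi)/2 - 5*pi*exp(pi/2)/2 + 5)*exp(pi/2)/8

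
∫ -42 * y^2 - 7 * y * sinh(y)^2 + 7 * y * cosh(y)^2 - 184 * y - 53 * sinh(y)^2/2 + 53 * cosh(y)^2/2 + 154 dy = -14*y^3 - 177*y^2/2 + 361*y/2 + C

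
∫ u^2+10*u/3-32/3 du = u^3/3 + 5*u^2/3 - 32*u/3 + C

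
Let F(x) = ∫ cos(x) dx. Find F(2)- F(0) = sin(2)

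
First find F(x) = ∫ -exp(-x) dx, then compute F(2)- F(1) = -exp(-1) + exp(-2)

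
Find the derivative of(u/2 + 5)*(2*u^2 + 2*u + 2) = 3*u^2 + 22*u + 11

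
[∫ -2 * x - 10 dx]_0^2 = -24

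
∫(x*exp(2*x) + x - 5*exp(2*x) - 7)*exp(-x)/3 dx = 2*(x - 6)*sinh(x)/3 + C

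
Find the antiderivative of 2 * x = x^2 + C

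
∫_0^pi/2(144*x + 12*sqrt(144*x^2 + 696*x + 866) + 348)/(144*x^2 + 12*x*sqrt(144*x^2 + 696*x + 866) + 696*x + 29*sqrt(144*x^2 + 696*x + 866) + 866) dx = -log(29/5 + sqrt(866)/5) + log(6*pi/5 + 29/5 + sqrt(1 + (6*pi/5 + 29/5)^2))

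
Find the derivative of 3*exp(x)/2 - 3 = 3*exp(x)/2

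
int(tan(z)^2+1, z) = tan(z) + C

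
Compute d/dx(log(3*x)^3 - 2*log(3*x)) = (3*log(x)^2 + 6*log(3)*log(x) - 2 + 3*log(3)^2)/x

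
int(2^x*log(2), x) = 2^x + C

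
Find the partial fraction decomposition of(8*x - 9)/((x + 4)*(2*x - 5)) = 22/(13*(2*x - 5)) + 41/(13*(x + 4))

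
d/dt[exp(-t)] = -exp(-t)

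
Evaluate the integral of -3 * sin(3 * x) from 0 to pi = -2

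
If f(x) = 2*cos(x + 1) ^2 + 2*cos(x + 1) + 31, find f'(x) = -2*sin(x + 1) - 2*sin(2*(x + 1))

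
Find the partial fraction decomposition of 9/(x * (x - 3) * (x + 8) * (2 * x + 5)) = 72/(605*(2*x + 5)) - 9/(968*(x + 8)) + 3/(121*(x - 3)) - 3/(40*x)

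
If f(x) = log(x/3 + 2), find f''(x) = -1/(x^2 + 12*x + 36)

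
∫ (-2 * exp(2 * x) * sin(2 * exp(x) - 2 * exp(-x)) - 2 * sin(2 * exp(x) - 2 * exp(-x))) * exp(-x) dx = cos(4*sinh(x)) + C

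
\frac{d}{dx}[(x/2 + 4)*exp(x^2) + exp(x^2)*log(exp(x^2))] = 2*x^3*exp(x^2) + x^2*exp(x^2) + 10*x*exp(x^2) + exp(x^2)/2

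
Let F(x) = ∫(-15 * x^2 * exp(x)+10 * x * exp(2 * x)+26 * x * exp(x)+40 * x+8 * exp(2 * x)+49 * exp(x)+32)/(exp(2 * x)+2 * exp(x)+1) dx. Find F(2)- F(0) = -99*exp(2)/(1 + exp(2)) + 279/2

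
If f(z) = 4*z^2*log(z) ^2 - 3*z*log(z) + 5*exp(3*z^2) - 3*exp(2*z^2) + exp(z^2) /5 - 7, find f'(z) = 30*z*exp(3*z^2) - 12*z*exp(2*z^2) + 2*z*exp(z^2)/5 + 8*z*log(z)^2 + 8*z*log(z) - 3*log(z) - 3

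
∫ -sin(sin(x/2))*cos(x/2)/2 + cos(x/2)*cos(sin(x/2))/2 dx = sqrt(2)*sin(sin(x/2) + pi/4) + C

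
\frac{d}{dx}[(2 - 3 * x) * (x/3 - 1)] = 11/3 - 2*x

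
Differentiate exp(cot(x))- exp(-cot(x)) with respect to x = -(exp(2/tan(x)) + 1)*exp(-cot(x))/sin(x)^2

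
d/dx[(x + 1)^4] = 4*x^3 + 12*x^2 + 12*x + 4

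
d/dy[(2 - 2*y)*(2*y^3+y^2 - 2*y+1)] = -16*y^3 + 6*y^2 + 12*y - 6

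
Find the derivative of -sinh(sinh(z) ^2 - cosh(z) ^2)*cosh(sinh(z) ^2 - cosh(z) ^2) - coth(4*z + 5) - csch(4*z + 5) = 4*(cosh(4*z + 5) + 1)/sinh(4*z + 5)^2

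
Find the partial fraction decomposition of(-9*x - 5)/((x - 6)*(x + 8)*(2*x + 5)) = -70/(187*(2*x + 5)) + 67/(154*(x + 8)) - 59/(238*(x - 6))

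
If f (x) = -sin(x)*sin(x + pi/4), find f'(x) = -sin(2*x + pi/4)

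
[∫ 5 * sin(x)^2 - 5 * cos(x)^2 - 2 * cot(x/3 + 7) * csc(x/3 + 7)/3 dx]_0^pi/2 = -2*csc(7) + 2*csc(pi/6 + 7)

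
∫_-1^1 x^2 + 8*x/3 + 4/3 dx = 10/3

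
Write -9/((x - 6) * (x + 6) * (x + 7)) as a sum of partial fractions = -9/(13*(x + 7)) + 3/(4*(x + 6)) - 3/(52*(x - 6))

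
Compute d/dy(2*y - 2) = 2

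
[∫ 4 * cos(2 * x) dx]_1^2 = -2*sin(2) + 2*sin(4)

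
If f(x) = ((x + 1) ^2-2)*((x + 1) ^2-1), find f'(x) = 4*x^3 + 12*x^2 + 6*x - 2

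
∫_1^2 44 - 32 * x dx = -4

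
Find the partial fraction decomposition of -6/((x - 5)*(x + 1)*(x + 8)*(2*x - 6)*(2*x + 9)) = 16/(4655*(2*x + 9)) - 3/(7007*(x + 8)) - 1/(392*(x + 1)) + 1/(440*(x - 3)) - 1/(988*(x - 5))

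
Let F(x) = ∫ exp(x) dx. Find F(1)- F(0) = -1 + E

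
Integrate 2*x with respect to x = x^2 + C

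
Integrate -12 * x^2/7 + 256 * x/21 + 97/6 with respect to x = -4*x^3/7 + 128*x^2/21 + 97*x/6 + C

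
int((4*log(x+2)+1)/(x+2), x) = (2*log(x + 2) + 1)*log(x + 2) + C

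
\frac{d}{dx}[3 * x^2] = 6*x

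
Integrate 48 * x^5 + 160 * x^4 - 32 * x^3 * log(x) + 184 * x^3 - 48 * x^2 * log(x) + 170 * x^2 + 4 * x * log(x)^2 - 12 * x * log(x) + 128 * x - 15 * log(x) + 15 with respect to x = -10*x^3 - 20*x^2 + 5*x*log(x) - 10*x + 2*(2*x^3 + 4*x^2 - x*log(x) + 2*x + 5)^2 + C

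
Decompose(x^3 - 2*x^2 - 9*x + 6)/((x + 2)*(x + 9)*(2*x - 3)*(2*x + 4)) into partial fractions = -23/(686*(2*x - 3)) + 134/(343*(x + 9)) - 85/(686*(x + 2)) - 4/(49*(x + 2)^2)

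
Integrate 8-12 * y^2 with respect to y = -4*y^3 + 8*y + C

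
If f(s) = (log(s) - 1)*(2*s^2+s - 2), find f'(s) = (4*s^2*log(s) - 2*s^2 + s*log(s) - 2)/s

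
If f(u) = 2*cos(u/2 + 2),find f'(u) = -sin(u/2 + 2)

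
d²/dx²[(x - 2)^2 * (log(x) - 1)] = (2*x^2*log(x) + x^2 - 4*x - 4)/x^2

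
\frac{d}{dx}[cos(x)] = -sin(x)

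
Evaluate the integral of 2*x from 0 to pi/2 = pi^2/4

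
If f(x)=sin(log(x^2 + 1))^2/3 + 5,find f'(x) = 2*x*sin(2*log(x^2 + 1))/(3*x^2 + 3)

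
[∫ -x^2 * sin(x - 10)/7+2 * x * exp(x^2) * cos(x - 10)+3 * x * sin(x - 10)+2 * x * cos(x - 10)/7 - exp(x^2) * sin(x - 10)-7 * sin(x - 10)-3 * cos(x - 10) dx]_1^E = (-29/7 - E)*cos(9) + (-3*E + exp(2)/7 + 7 + exp(exp(2)))*cos(10 - E)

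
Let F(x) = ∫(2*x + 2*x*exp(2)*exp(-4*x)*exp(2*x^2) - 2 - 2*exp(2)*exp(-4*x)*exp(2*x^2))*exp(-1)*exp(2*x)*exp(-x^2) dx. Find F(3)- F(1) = -exp(-4) + exp(4)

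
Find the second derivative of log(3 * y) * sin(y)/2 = (-y^2*log(y)*sin(y) - y^2*log(3)*sin(y) + 2*y*cos(y) - sin(y))/(2*y^2)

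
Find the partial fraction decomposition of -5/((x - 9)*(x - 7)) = 5/(2*(x - 7)) - 5/(2*(x - 9))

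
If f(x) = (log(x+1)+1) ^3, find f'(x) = (3*log(x + 1)^2 + 6*log(x + 1) + 3)/(x + 1)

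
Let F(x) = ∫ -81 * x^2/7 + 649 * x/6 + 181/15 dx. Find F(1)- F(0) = 8721/140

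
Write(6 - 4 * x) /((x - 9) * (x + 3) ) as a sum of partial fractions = -3/(2*(x + 3)) - 5/(2*(x - 9))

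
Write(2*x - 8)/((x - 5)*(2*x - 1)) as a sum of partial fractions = 14/(9*(2*x - 1)) + 2/(9*(x - 5))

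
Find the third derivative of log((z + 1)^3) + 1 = 6/(z^3 + 3*z^2 + 3*z + 1)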